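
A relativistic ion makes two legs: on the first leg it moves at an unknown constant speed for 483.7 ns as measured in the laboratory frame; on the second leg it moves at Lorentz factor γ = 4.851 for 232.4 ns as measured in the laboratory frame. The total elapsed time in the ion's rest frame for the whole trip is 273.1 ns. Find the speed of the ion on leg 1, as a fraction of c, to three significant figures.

Leg 1: speed unknown; τ_1 = 483.7/γ_1.
Leg 2: γ = 4.851; τ_2 = 232.4/4.851 = 47.91 ns.
Total proper time: τ_1 + 47.91 = 273.1, so τ_1 = 273.1 − 47.91 = 225.2 ns.
γ_1 = 483.7/225.2 = 2.148; β = √(1 − 1/γ²) = √0.7833.

β = 0.885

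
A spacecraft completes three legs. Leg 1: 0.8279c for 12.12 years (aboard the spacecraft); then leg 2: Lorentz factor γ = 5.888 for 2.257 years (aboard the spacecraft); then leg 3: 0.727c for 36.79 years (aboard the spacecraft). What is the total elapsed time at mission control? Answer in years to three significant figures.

Δt = 88.5 years

Leg 1: γ = 1/√(1 − 0.8279²) = 1/√0.3146 = 1.783; Δt_1 = 1.783 × 12.12 = 21.61 years.
Leg 2: γ = 5.888; Δt_2 = 5.888 × 2.257 = 13.29 years.
Leg 3: γ = 1/√(1 − 0.727²) = 1/√0.4715 = 1.456; Δt_3 = 1.456 × 36.79 = 53.58 years.
Total: 21.61 + 13.29 + 53.58 years.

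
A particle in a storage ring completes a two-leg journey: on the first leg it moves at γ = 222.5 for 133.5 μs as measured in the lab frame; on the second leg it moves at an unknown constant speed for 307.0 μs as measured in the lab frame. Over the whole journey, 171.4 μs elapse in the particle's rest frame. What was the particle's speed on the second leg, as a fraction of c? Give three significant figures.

Leg 1: γ = 222.5; τ_1 = 133.5/222.5 = 0.6000 μs.
Leg 2: speed unknown; τ_2 = 307.0/γ_2.
Total proper time: 0.6000 + τ_2 = 171.4, so τ_2 = 171.4 − 0.6000 = 170.8 μs.
γ_2 = 307.0/170.8 = 1.797; β = √(1 − 1/γ²) = √0.6905.

β = 0.831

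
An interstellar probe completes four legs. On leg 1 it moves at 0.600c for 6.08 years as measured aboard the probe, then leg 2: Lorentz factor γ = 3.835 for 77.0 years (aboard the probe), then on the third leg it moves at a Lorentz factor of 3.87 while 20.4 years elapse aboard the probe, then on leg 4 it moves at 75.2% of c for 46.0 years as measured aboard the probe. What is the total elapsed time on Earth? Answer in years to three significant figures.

Δt = 452 years

Leg 1: γ = 1/√(1 − 0.600²) = 5/4 = 1.250; Δt_1 = 1.250 × 6.08 = 7.600 years.
Leg 2: γ = 3.835; Δt_2 = 3.835 × 77.0 = 295.3 years.
Leg 3: γ = 3.87; Δt_3 = 3.870 × 20.4 = 78.95 years.
Leg 4: β = 0.752; γ = 1/√(1 − 0.752²) = 1/√0.4345 = 1.517; Δt_4 = 1.517 × 46.0 = 69.79 years.
Total: 7.600 + 295.3 + 78.95 + 69.79 years.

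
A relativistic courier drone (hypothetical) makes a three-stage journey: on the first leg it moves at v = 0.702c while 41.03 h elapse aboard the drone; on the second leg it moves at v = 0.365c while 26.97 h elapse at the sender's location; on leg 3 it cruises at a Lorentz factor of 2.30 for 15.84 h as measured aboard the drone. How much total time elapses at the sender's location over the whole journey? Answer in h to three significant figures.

Δt = 121 h

Leg 1: γ = 1/√(1 − 0.702²) = 1/√0.5072 = 1.404; Δt_1 = 1.404 × 41.03 = 57.61 h.
Leg 2: 26.97 h is already measured at the sender's location.
Leg 3: γ = 2.30; Δt_3 = 2.300 × 15.84 = 36.43 h.
Total: 57.61 + 26.97 + 36.43 h.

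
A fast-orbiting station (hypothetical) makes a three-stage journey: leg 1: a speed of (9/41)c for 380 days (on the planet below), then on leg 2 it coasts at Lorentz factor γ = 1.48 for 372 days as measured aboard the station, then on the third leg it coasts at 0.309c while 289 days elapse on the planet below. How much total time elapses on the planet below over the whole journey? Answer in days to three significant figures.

Leg 1: 380 days is already measured on the planet below.
Leg 2: γ = 1.48; Δt_2 = 1.480 × 372 = 550.6 days.
Leg 3: 289 days is already measured on the planet below.
Total: 380.0 + 550.6 + 289.0 days.

Δt = 1220 days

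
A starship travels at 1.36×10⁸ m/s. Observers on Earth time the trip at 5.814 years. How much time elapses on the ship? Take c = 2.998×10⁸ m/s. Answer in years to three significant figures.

β = 1.36×10⁸/2.998×10⁸ = 0.4536; γ = 1/√(1 − 0.4536²) = 1.122
The interval measured on Earth is the dilated one; the clock on the ship measures the proper time τ = Δt/γ = 5.814/1.122 years.

τ = 5.18 years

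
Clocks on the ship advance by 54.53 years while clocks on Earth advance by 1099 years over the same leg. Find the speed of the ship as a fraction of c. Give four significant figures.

The proper time is measured on the ship (both events occur at the ship's location); Δt is measured on Earth. γ = Δt/τ = 1099/54.53 = 20.15.
β = √(1 − 1/γ²) = √(1 − 0.002462) = √0.9975

v = 0.9988c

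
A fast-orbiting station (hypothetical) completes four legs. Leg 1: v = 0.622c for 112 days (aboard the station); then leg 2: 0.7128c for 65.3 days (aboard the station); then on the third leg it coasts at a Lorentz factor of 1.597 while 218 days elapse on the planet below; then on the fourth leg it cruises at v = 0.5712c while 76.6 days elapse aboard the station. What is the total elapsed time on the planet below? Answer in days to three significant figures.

Leg 1: γ = 1/√(1 − 0.622²) = 1/√0.6131 = 1.277; Δt_1 = 1.277 × 112 = 143.0 days.
Leg 2: γ = 1/√(1 − 0.7128²) = 1/√0.4919 = 1.426; Δt_2 = 1.426 × 65.3 = 93.10 days.
Leg 3: 218 days is already measured on the planet below.
Leg 4: γ = 1/√(1 − 0.5712²) = 1/√0.6737 = 1.218; Δt_4 = 1.218 × 76.6 = 93.32 days.
Total: 143.0 + 93.10 + 218.0 + 93.32 days.

Δt = 547 days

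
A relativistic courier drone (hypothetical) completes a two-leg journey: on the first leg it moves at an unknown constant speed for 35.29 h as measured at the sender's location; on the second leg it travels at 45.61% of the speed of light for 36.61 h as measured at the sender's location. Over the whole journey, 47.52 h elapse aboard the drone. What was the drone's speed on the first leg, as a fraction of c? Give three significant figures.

Leg 1: speed unknown; τ_1 = 35.29/γ_1.
Leg 2: β = 0.4561; γ = 1/√(1 − 0.4561²) = 1/√0.7920 = 1.124; τ_2 = 36.61/1.124 = 32.58 h.
Total proper time: τ_1 + 32.58 = 47.52, so τ_1 = 47.52 − 32.58 = 14.94 h.
γ_1 = 35.29/14.94 = 2.362; β = √(1 − 1/γ²) = √0.8208.

β = 0.906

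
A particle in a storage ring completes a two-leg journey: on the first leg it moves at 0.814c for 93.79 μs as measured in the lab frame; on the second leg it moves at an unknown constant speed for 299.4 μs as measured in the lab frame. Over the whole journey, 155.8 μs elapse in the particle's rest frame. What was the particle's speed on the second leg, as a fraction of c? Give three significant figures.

β = 0.941

Leg 1: γ = 1/√(1 − 0.814²) = 1/√0.3374 = 1.722; τ_1 = 93.79/1.722 = 54.48 μs.
Leg 2: speed unknown; τ_2 = 299.4/γ_2.
Total proper time: 54.48 + τ_2 = 155.8, so τ_2 = 155.8 − 54.48 = 101.3 μs.
γ_2 = 299.4/101.3 = 2.955; β = √(1 − 1/γ²) = √0.8855.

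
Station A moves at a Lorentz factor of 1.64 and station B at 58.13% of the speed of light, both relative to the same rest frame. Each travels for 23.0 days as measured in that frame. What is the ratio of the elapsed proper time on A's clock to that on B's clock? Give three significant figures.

A: γ = 1.64. B: β = 0.5813; γ = 1/√(1 − 0.5813²) = 1/√0.6621 = 1.229.
τ_A/τ_B = γ_B/γ_A = 1.229/1.640 = 0.7494, so τ_A/τ_B = 0.7494.

τ_A/τ_B = 0.749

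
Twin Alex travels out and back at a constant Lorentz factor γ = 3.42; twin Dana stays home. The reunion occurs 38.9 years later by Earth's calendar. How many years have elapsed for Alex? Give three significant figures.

γ = 3.42
Alex's clock measures proper time along the trip: τ = Δt/γ = 38.9/3.420 years.

τ = 11.4 years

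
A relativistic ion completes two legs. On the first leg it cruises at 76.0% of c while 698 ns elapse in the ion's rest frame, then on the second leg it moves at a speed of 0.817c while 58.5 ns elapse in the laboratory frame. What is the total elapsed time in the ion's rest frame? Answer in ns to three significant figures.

Leg 1: 698 ns is already measured in the ion's rest frame.
Leg 2: γ = 1/√(1 − 0.817²) = 1/√0.3325 = 1.734; τ_2 = 58.5/1.734 = 33.73 ns.
Total: 698.0 + 33.73 ns.

τ = 732 ns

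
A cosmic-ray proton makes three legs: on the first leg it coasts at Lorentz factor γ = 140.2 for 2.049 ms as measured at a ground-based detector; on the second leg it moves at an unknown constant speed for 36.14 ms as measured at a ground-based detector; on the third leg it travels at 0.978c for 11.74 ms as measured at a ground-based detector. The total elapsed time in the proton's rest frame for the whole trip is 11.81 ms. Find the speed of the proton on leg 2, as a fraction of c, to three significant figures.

β = 0.966

Leg 1: γ = 140.2; τ_1 = 2.049/140.2 = 0.01461 ms.
Leg 2: speed unknown; τ_2 = 36.14/γ_2.
Leg 3: γ = 1/√(1 − 0.978²) = 1/√0.04352 = 4.794; τ_3 = 11.74/4.794 = 2.449 ms.
Total proper time: 0.01461 + τ_2 + 2.449 = 11.81, so τ_2 = 11.81 − 2.464 = 9.346 ms.
γ_2 = 36.14/9.346 = 3.867; β = √(1 − 1/γ²) = √0.9331.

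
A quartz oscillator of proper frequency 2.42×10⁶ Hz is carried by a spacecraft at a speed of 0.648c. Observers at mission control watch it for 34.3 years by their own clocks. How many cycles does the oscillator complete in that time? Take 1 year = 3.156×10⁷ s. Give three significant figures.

N = 2.00×10¹⁵

γ = 1/√(1 − 0.648²) = 1/√0.5801 = 1.313
During 34.3 years of lab time, the oscillator's proper time advances by τ = Δt/γ = 34.3/1.313 = 26.12 years = 8.245×10⁸ s.
N = f × τ = 2.42×10⁶ × 8.245×10⁸ = 1.995×10¹⁵.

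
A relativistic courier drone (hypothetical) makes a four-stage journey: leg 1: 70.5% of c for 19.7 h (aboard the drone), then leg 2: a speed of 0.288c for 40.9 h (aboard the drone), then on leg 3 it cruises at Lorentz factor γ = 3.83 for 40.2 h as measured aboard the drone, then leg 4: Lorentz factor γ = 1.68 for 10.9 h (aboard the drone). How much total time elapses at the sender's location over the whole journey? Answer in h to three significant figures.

Leg 1: β = 0.705; γ = 1/√(1 − 0.705²) = 1/√0.5030 = 1.410; Δt_1 = 1.410 × 19.7 = 27.78 h.
Leg 2: γ = 1/√(1 − 0.288²) = 1/√0.9171 = 1.044; Δt_2 = 1.044 × 40.9 = 42.71 h.
Leg 3: γ = 3.83; Δt_3 = 3.830 × 40.2 = 154.0 h.
Leg 4: γ = 1.68; Δt_4 = 1.680 × 10.9 = 18.31 h.
Total: 27.78 + 42.71 + 154.0 + 18.31 h.

Δt = 243 h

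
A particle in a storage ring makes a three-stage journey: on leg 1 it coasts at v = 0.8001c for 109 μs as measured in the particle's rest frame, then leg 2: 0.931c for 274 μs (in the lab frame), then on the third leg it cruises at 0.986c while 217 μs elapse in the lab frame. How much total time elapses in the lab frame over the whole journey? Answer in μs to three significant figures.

Leg 1: γ = 1/√(1 − 0.8001²) = 1/√0.3598 = 1.667; Δt_1 = 1.667 × 109 = 181.7 μs.
Leg 2: 274 μs is already measured in the lab frame.
Leg 3: 217 μs is already measured in the lab frame.
Total: 181.7 + 274.0 + 217.0 μs.

Δt = 673 μs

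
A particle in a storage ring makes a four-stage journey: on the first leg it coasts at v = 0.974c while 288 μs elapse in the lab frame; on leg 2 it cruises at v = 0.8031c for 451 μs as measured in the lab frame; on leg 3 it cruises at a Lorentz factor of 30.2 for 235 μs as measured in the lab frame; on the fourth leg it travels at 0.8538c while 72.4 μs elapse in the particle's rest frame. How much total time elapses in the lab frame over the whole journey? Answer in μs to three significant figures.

Leg 1: 288 μs is already measured in the lab frame.
Leg 2: 451 μs is already measured in the lab frame.
Leg 3: 235 μs is already measured in the lab frame.
Leg 4: γ = 1/√(1 − 0.8538²) = 1/√0.2710 = 1.921; Δt_4 = 1.921 × 72.4 = 139.1 μs.
Total: 288.0 + 451.0 + 235.0 + 139.1 μs.

Δt = 1110 μs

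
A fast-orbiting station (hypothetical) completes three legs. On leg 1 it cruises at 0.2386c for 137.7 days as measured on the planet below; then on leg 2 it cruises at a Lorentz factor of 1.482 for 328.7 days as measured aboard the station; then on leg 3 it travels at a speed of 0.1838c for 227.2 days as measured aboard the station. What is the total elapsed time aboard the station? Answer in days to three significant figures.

τ = 690 days

Leg 1: γ = 1/√(1 − 0.2386²) = 1/√0.9431 = 1.030; τ_1 = 137.7/1.030 = 133.7 days.
Leg 2: 328.7 days is already measured aboard the station.
Leg 3: 227.2 days is already measured aboard the station.
Total: 133.7 + 328.7 + 227.2 days.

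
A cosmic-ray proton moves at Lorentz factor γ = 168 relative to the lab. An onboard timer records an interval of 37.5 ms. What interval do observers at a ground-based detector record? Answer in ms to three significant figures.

γ = 168
The interval measured in the proton's rest frame is the proper time (both events occur at the same place in that frame); the lab-frame interval is Δt = γτ = 168.0 × 37.5 ms.

Δt = 6300 ms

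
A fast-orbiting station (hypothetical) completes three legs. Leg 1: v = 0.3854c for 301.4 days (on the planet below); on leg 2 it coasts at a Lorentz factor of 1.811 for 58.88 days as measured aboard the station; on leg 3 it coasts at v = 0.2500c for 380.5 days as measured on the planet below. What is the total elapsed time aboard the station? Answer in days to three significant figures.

τ = 705 days

Leg 1: γ = 1/√(1 − 0.3854²) = 1/√0.8515 = 1.084; τ_1 = 301.4/1.084 = 278.1 days.
Leg 2: 58.88 days is already measured aboard the station.
Leg 3: γ = 1/√(1 − 0.2500²) = 1/√0.9375 = 1.033; τ_3 = 380.5/1.033 = 368.4 days.
Total: 278.1 + 58.88 + 368.4 days.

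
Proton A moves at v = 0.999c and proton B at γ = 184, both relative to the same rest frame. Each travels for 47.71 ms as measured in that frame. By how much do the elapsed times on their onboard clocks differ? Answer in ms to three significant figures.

|τ_A − τ_B| = 1.87 ms

A: γ = 1/√(1 − 0.999²) = 1/√0.001999 = 22.37; τ_A = 47.71/22.37 = 2.133 ms.
B: γ = 184; τ_B = 47.71/184.0 = 0.2593 ms.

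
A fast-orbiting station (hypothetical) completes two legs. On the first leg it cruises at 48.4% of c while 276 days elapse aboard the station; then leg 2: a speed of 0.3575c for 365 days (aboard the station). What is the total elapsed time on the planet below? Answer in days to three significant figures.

Leg 1: β = 0.484; γ = 1/√(1 − 0.484²) = 1/√0.7657 = 1.143; Δt_1 = 1.143 × 276 = 315.4 days.
Leg 2: γ = 1/√(1 − 0.3575²) = 1/√0.8722 = 1.071; Δt_2 = 1.071 × 365 = 390.8 days.
Total: 315.4 + 390.8 days.

Δt = 706 days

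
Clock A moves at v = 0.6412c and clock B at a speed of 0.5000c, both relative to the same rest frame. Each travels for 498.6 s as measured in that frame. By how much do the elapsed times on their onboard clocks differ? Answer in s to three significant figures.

A: γ = 1/√(1 − 0.6412²) = 1/√0.5889 = 1.303; τ_A = 498.6/1.303 = 382.6 s.
B: γ = 1/√(1 − 0.5000²) = 1/√0.7500 = 1.155; τ_B = 498.6/1.155 = 431.8 s.

|τ_A − τ_B| = 49.2 s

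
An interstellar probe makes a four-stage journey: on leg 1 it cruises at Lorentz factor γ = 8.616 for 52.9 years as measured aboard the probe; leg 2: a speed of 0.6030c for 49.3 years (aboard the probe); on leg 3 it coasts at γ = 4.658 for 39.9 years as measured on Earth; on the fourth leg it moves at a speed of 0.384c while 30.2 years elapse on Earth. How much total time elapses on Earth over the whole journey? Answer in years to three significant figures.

Δt = 588 years

Leg 1: γ = 8.616; Δt_1 = 8.616 × 52.9 = 455.8 years.
Leg 2: γ = 1/√(1 − 0.6030²) = 1/√0.6364 = 1.254; Δt_2 = 1.254 × 49.3 = 61.80 years.
Leg 3: 39.9 years is already measured on Earth.
Leg 4: 30.2 years is already measured on Earth.
Total: 455.8 + 61.80 + 39.90 + 30.20 years.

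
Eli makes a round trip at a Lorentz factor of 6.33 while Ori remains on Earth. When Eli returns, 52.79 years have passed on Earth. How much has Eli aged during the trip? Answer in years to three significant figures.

γ = 6.33
Eli's clock measures proper time along the trip: τ = Δt/γ = 52.79/6.330 years.

τ = 8.34 years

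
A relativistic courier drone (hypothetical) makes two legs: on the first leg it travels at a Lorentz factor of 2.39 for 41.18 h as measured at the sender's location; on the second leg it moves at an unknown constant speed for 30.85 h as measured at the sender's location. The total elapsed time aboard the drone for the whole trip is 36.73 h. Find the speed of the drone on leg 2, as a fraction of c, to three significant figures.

β = 0.775

Leg 1: γ = 2.39; τ_1 = 41.18/2.390 = 17.23 h.
Leg 2: speed unknown; τ_2 = 30.85/γ_2.
Total proper time: 17.23 + τ_2 = 36.73, so τ_2 = 36.73 − 17.23 = 19.50 h.
γ_2 = 30.85/19.50 = 1.582; β = √(1 − 1/γ²) = √0.6005.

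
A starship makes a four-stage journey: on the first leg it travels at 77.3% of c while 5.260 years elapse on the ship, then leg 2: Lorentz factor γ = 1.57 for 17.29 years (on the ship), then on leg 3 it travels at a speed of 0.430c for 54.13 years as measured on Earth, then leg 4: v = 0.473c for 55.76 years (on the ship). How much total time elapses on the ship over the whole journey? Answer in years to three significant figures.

Leg 1: 5.260 years is already measured on the ship.
Leg 2: 17.29 years is already measured on the ship.
Leg 3: γ = 1/√(1 − 0.430²) = 1/√0.8151 = 1.108; τ_3 = 54.13/1.108 = 48.87 years.
Leg 4: 55.76 years is already measured on the ship.
Total: 5.260 + 17.29 + 48.87 + 55.76 years.

τ = 127 years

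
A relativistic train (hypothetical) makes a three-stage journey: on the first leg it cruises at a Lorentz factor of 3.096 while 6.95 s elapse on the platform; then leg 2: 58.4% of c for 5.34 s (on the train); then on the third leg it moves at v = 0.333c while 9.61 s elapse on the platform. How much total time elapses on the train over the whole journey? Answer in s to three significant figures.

Leg 1: γ = 3.096; τ_1 = 6.95/3.096 = 2.245 s.
Leg 2: 5.34 s is already measured on the train.
Leg 3: γ = 1/√(1 − 0.333²) = 1/√0.8891 = 1.061; τ_3 = 9.61/1.061 = 9.062 s.
Total: 2.245 + 5.340 + 9.062 s.

τ = 16.6 s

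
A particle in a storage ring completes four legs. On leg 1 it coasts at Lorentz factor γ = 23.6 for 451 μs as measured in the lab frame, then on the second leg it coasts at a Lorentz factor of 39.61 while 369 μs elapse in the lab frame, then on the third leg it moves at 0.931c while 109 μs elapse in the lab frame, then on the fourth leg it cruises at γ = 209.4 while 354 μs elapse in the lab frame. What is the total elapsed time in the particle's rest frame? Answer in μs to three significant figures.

τ = 69.9 μs

Leg 1: γ = 23.6; τ_1 = 451/23.60 = 19.11 μs.
Leg 2: γ = 39.61; τ_2 = 369/39.61 = 9.316 μs.
Leg 3: γ = 1/√(1 − 0.931²) = 1/√0.1332 = 2.740; τ_3 = 109/2.740 = 39.79 μs.
Leg 4: γ = 209.4; τ_4 = 354/209.4 = 1.691 μs.
Total: 19.11 + 9.316 + 39.79 + 1.691 μs.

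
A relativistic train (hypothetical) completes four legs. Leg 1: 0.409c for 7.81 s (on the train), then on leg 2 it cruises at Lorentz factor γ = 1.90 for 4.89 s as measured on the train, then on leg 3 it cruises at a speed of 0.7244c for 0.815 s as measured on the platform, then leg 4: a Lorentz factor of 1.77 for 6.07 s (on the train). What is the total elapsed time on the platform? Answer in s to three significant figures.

Δt = 29.4 s

Leg 1: γ = 1/√(1 − 0.409²) = 1/√0.8327 = 1.096; Δt_1 = 1.096 × 7.81 = 8.559 s.
Leg 2: γ = 1.90; Δt_2 = 1.900 × 4.89 = 9.291 s.
Leg 3: 0.815 s is already measured on the platform.
Leg 4: γ = 1.77; Δt_4 = 1.770 × 6.07 = 10.74 s.
Total: 8.559 + 9.291 + 0.8150 + 10.74 s.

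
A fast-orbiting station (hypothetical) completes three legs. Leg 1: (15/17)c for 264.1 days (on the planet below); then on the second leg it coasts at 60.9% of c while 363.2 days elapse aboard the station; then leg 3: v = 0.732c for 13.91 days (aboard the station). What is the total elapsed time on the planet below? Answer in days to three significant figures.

Leg 1: 264.1 days is already measured on the planet below.
Leg 2: β = 0.609; γ = 1/√(1 − 0.609²) = 1/√0.6291 = 1.261; Δt_2 = 1.261 × 363.2 = 457.9 days.
Leg 3: γ = 1/√(1 − 0.732²) = 1/√0.4642 = 1.468; Δt_3 = 1.468 × 13.91 = 20.42 days.
Total: 264.1 + 457.9 + 20.42 days.

Δt = 742 days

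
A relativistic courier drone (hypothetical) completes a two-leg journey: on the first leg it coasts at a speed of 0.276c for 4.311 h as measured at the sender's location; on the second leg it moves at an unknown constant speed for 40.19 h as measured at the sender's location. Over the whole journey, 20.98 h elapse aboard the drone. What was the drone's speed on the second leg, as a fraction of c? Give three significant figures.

Leg 1: γ = 1/√(1 − 0.276²) = 1/√0.9238 = 1.040; τ_1 = 4.311/1.040 = 4.144 h.
Leg 2: speed unknown; τ_2 = 40.19/γ_2.
Total proper time: 4.144 + τ_2 = 20.98, so τ_2 = 20.98 − 4.144 = 16.84 h.
γ_2 = 40.19/16.84 = 2.387; β = √(1 − 1/γ²) = √0.8245.

β = 0.908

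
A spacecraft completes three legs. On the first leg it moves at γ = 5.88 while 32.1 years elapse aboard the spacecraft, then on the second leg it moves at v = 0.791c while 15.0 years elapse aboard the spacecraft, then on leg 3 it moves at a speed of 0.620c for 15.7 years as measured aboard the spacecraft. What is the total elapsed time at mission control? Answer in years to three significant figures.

Δt = 233 years

Leg 1: γ = 5.88; Δt_1 = 5.880 × 32.1 = 188.7 years.
Leg 2: γ = 1/√(1 − 0.791²) = 1/√0.3743 = 1.634; Δt_2 = 1.634 × 15.0 = 24.52 years.
Leg 3: γ = 1/√(1 − 0.620²) = 1/√0.6156 = 1.275; Δt_3 = 1.275 × 15.7 = 20.01 years.
Total: 188.7 + 24.52 + 20.01 years.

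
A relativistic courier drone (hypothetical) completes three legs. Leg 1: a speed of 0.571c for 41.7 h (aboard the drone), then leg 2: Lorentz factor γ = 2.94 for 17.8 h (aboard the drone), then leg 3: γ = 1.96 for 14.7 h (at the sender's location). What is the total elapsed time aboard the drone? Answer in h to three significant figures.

Leg 1: 41.7 h is already measured aboard the drone.
Leg 2: 17.8 h is already measured aboard the drone.
Leg 3: γ = 1.96; τ_3 = 14.7/1.960 = 7.500 h.
Total: 41.70 + 17.80 + 7.500 h.

τ = 67.0 h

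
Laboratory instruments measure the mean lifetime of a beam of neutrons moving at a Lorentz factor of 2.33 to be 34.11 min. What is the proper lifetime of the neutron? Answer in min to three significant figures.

τ₀ = 14.6 min

γ = 2.33
The lab-frame lifetime is the dilated interval; the proper lifetime is τ₀ = Δt/γ = 34.11/2.330 min.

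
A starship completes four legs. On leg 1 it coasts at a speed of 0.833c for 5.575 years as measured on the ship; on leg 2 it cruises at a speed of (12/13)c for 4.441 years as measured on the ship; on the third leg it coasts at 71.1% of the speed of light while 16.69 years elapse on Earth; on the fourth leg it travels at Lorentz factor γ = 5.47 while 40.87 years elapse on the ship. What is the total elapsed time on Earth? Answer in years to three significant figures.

Leg 1: γ = 1/√(1 − 0.833²) = 1/√0.3061 = 1.807; Δt_1 = 1.807 × 5.575 = 10.08 years.
Leg 2: γ = 1/√(1 − (12/13)²) = 13/5 = 2.600; Δt_2 = 2.600 × 4.441 = 11.55 years.
Leg 3: 16.69 years is already measured on Earth.
Leg 4: γ = 5.47; Δt_4 = 5.470 × 40.87 = 223.6 years.
Total: 10.08 + 11.55 + 16.69 + 223.6 years.

Δt = 262 years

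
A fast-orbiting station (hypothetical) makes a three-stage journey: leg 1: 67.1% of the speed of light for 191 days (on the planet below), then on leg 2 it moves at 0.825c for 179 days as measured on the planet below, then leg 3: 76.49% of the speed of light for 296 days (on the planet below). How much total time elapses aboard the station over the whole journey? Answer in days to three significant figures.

Leg 1: β = 0.671; γ = 1/√(1 − 0.671²) = 1/√0.5498 = 1.349; τ_1 = 191/1.349 = 141.6 days.
Leg 2: γ = 1/√(1 − 0.825²) = 1/√0.3194 = 1.769; τ_2 = 179/1.769 = 101.2 days.
Leg 3: β = 0.7649; γ = 1/√(1 − 0.7649²) = 1/√0.4149 = 1.552; τ_3 = 296/1.552 = 190.7 days.
Total: 141.6 + 101.2 + 190.7 days.

τ = 433 days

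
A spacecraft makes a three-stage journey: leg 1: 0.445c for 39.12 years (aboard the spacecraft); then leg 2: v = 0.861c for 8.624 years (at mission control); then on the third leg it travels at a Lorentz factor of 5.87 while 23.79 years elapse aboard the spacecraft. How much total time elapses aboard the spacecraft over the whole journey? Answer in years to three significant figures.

Leg 1: 39.12 years is already measured aboard the spacecraft.
Leg 2: γ = 1/√(1 − 0.861²) = 1/√0.2587 = 1.966; τ_2 = 8.624/1.966 = 4.386 years.
Leg 3: 23.79 years is already measured aboard the spacecraft.
Total: 39.12 + 4.386 + 23.79 years.

τ = 67.3 years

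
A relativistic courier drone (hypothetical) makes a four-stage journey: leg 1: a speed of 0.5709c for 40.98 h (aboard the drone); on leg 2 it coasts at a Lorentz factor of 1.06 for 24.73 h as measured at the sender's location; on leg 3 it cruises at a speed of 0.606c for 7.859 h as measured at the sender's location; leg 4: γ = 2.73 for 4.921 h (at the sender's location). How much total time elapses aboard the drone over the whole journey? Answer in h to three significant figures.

τ = 72.4 h

Leg 1: 40.98 h is already measured aboard the drone.
Leg 2: γ = 1.06; τ_2 = 24.73/1.060 = 23.33 h.
Leg 3: γ = 1/√(1 − 0.606²) = 1/√0.6328 = 1.257; τ_3 = 7.859/1.257 = 6.252 h.
Leg 4: γ = 2.73; τ_4 = 4.921/2.730 = 1.803 h.
Total: 40.98 + 23.33 + 6.252 + 1.803 h.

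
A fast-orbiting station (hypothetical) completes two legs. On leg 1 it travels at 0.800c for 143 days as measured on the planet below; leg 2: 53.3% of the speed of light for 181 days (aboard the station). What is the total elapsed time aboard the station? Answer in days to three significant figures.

τ = 267 days

Leg 1: γ = 1/√(1 − 0.800²) = 5/3 ≈ 1.667; τ_1 = 143/1.667 = 85.80 days.
Leg 2: 181 days is already measured aboard the station.
Total: 85.80 + 181.0 days.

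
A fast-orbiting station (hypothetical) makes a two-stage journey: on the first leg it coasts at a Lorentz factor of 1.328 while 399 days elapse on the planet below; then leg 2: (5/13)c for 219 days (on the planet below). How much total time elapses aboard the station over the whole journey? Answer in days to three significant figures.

Leg 1: γ = 1.328; τ_1 = 399/1.328 = 300.5 days.
Leg 2: γ = 1/√(1 − (5/13)²) = 13/12 ≈ 1.083; τ_2 = 219/1.083 = 202.2 days.
Total: 300.5 + 202.2 days.

τ = 503 days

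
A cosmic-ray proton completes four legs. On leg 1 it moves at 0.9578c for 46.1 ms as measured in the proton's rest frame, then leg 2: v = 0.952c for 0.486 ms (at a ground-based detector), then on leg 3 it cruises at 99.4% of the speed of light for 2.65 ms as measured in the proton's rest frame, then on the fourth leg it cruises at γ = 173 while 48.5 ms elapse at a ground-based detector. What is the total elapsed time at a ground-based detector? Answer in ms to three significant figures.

Δt = 234 ms

Leg 1: γ = 1/√(1 − 0.9578²) = 1/√0.08262 = 3.479; Δt_1 = 3.479 × 46.1 = 160.4 ms.
Leg 2: 0.486 ms is already measured at a ground-based detector.
Leg 3: β = 0.994; γ = 1/√(1 − 0.994²) = 1/√0.01196 = 9.142; Δt_3 = 9.142 × 2.65 = 24.23 ms.
Leg 4: 48.5 ms is already measured at a ground-based detector.
Total: 160.4 + 0.4860 + 24.23 + 48.50 ms.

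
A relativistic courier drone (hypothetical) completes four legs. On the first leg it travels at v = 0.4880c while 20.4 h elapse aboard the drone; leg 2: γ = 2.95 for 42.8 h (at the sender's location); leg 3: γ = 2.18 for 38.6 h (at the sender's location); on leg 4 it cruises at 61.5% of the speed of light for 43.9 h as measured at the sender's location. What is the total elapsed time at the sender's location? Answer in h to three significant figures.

Leg 1: γ = 1/√(1 − 0.4880²) = 1/√0.7619 = 1.146; Δt_1 = 1.146 × 20.4 = 23.37 h.
Leg 2: 42.8 h is already measured at the sender's location.
Leg 3: 38.6 h is already measured at the sender's location.
Leg 4: 43.9 h is already measured at the sender's location.
Total: 23.37 + 42.80 + 38.60 + 43.90 h.

Δt = 149 h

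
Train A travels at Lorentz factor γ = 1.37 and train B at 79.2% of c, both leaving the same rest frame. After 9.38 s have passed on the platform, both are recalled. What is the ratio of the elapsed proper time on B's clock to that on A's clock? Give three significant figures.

τ_B/τ_A = 0.836

A: γ = 1.37. B: β = 0.792; γ = 1/√(1 − 0.792²) = 1/√0.3727 = 1.638.
τ_A/τ_B = γ_B/γ_A = 1.638/1.370 = 1.196, so τ_B/τ_A = 0.8364.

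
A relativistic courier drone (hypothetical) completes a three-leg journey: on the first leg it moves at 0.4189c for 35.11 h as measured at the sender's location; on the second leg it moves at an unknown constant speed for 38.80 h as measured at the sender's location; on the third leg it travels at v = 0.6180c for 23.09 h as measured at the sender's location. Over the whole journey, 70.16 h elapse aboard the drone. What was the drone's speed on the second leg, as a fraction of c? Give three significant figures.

Leg 1: γ = 1/√(1 − 0.4189²) = 1/√0.8245 = 1.101; τ_1 = 35.11/1.101 = 31.88 h.
Leg 2: speed unknown; τ_2 = 38.80/γ_2.
Leg 3: γ = 1/√(1 − 0.6180²) = 1/√0.6181 = 1.272; τ_3 = 23.09/1.272 = 18.15 h.
Total proper time: 31.88 + τ_2 + 18.15 = 70.16, so τ_2 = 70.16 − 50.03 = 20.13 h.
γ_2 = 38.80/20.13 = 1.928; β = √(1 − 1/γ²) = √0.7309.

β = 0.855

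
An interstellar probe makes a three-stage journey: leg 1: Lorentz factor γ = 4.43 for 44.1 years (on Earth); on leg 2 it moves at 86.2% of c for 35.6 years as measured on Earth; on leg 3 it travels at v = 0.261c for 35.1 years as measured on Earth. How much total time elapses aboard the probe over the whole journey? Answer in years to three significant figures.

Leg 1: γ = 4.43; τ_1 = 44.1/4.430 = 9.955 years.
Leg 2: β = 0.862; γ = 1/√(1 − 0.862²) = 1/√0.2570 = 1.973; τ_2 = 35.6/1.973 = 18.05 years.
Leg 3: γ = 1/√(1 − 0.261²) = 1/√0.9319 = 1.036; τ_3 = 35.1/1.036 = 33.88 years.
Total: 9.955 + 18.05 + 33.88 years.

τ = 61.9 years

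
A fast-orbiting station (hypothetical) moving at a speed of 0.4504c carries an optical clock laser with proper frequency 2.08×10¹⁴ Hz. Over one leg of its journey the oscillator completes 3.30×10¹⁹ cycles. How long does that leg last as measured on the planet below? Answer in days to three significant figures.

Δt = 2.06 days

γ = 1/√(1 − 0.4504²) = 1/√0.7971 = 1.120
Proper time for N cycles: τ = N/f = 3.30×10¹⁹/(2.08×10¹⁴) = 1.587×10⁵ s = 1.836 days.
Lab-frame duration Δt = γτ = 1.120 × 1.836 = 2.057 days.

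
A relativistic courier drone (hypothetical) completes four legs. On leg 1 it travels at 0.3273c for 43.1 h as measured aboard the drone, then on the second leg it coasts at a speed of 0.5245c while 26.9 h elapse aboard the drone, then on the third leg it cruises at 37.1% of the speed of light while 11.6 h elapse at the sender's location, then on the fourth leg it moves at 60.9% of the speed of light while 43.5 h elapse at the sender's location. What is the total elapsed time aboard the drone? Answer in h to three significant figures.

τ = 115 h

Leg 1: 43.1 h is already measured aboard the drone.
Leg 2: 26.9 h is already measured aboard the drone.
Leg 3: β = 0.371; γ = 1/√(1 − 0.371²) = 1/√0.8624 = 1.077; τ_3 = 11.6/1.077 = 10.77 h.
Leg 4: β = 0.609; γ = 1/√(1 − 0.609²) = 1/√0.6291 = 1.261; τ_4 = 43.5/1.261 = 34.50 h.
Total: 43.10 + 26.90 + 10.77 + 34.50 h.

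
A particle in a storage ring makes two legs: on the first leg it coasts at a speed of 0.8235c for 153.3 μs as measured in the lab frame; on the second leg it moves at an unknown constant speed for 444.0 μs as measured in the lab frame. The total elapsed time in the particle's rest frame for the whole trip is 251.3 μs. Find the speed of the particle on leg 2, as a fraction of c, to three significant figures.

Leg 1: γ = 1/√(1 − 0.8235²) = 1/√0.3218 = 1.763; τ_1 = 153.3/1.763 = 86.97 μs.
Leg 2: speed unknown; τ_2 = 444.0/γ_2.
Total proper time: 86.97 + τ_2 = 251.3, so τ_2 = 251.3 − 86.97 = 164.3 μs.
γ_2 = 444.0/164.3 = 2.702; β = √(1 − 1/γ²) = √0.8630.

β = 0.929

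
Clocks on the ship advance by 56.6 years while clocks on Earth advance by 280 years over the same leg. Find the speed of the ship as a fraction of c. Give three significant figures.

v = 0.979c

The proper time is measured on the ship (both events occur at the ship's location); Δt is measured on Earth. γ = Δt/τ = 280/56.6 = 4.947.
β = √(1 − 1/γ²) = √(1 − 0.04086) = √0.9591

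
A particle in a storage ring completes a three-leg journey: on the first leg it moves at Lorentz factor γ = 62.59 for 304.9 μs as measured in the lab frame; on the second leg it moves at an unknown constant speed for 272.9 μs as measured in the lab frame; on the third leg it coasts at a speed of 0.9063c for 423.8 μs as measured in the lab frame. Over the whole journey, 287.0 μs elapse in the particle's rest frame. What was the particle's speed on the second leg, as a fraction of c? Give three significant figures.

Leg 1: γ = 62.59; τ_1 = 304.9/62.59 = 4.871 μs.
Leg 2: speed unknown; τ_2 = 272.9/γ_2.
Leg 3: γ = 1/√(1 − 0.9063²) = 1/√0.1786 = 2.366; τ_3 = 423.8/2.366 = 179.1 μs.
Total proper time: 4.871 + τ_2 + 179.1 = 287.0, so τ_2 = 287.0 − 184.0 = 103.0 μs.
γ_2 = 272.9/103.0 = 2.649; β = √(1 − 1/γ²) = √0.8575.

β = 0.926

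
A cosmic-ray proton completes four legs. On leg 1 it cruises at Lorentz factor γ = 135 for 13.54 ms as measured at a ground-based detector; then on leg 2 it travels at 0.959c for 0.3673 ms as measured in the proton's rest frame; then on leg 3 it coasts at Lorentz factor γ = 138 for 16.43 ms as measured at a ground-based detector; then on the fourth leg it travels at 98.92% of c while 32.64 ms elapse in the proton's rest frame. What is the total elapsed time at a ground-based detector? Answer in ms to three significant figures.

Δt = 254 ms

Leg 1: 13.54 ms is already measured at a ground-based detector.
Leg 2: γ = 1/√(1 − 0.959²) = 1/√0.08032 = 3.529; Δt_2 = 3.529 × 0.3673 = 1.296 ms.
Leg 3: 16.43 ms is already measured at a ground-based detector.
Leg 4: β = 0.9892; γ = 1/√(1 − 0.9892²) = 1/√0.02148 = 6.823; Δt_4 = 6.823 × 32.64 = 222.7 ms.
Total: 13.54 + 1.296 + 16.43 + 222.7 ms.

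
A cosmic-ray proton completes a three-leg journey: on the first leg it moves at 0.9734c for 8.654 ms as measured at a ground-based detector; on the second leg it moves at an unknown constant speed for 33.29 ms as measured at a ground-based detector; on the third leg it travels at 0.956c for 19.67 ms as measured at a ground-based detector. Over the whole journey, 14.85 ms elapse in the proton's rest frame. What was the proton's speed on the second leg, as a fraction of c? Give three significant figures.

β = 0.977

Leg 1: γ = 1/√(1 − 0.9734²) = 1/√0.05249 = 4.365; τ_1 = 8.654/4.365 = 1.983 ms.
Leg 2: speed unknown; τ_2 = 33.29/γ_2.
Leg 3: γ = 1/√(1 − 0.956²) = 1/√0.08606 = 3.409; τ_3 = 19.67/3.409 = 5.771 ms.
Total proper time: 1.983 + τ_2 + 5.771 = 14.85, so τ_2 = 14.85 − 7.753 = 7.097 ms.
γ_2 = 33.29/7.097 = 4.691; β = √(1 − 1/γ²) = √0.9546.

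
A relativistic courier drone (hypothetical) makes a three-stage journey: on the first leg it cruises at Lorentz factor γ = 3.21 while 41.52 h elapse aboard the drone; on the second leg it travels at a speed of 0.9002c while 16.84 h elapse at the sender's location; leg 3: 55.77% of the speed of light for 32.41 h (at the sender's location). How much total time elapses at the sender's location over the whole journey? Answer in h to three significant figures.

Δt = 183 h

Leg 1: γ = 3.21; Δt_1 = 3.210 × 41.52 = 133.3 h.
Leg 2: 16.84 h is already measured at the sender's location.
Leg 3: 32.41 h is already measured at the sender's location.
Total: 133.3 + 16.84 + 32.41 h.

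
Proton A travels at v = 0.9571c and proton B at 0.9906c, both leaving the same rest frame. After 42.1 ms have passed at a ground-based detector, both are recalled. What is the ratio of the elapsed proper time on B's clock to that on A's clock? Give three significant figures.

τ_B/τ_A = 0.472

A: γ = 1/√(1 − 0.9571²) = 1/√0.08396 = 3.451. B: γ = 1/√(1 − 0.9906²) = 1/√0.01871 = 7.310.
τ_A/τ_B = γ_B/γ_A = 7.310/3.451 = 2.118, so τ_B/τ_A = 0.4721.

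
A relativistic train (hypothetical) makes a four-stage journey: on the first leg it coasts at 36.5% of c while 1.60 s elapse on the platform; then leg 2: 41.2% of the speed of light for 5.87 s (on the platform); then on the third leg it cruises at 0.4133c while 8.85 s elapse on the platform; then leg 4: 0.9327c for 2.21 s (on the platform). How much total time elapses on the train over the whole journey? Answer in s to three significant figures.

Leg 1: β = 0.365; γ = 1/√(1 − 0.365²) = 1/√0.8668 = 1.074; τ_1 = 1.60/1.074 = 1.490 s.
Leg 2: β = 0.412; γ = 1/√(1 − 0.412²) = 1/√0.8303 = 1.097; τ_2 = 5.87/1.097 = 5.349 s.
Leg 3: γ = 1/√(1 − 0.4133²) = 1/√0.8292 = 1.098; τ_3 = 8.85/1.098 = 8.059 s.
Leg 4: γ = 1/√(1 − 0.9327²) = 1/√0.1301 = 2.773; τ_4 = 2.21/2.773 = 0.7970 s.
Total: 1.490 + 5.349 + 8.059 + 0.7970 s.

τ = 15.7 s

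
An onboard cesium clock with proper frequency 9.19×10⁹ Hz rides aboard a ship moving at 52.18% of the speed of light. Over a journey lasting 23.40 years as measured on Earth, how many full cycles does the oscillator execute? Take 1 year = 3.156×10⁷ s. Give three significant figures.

N = 5.79×10¹⁸

β = 0.5218; γ = 1/√(1 − 0.5218²) = 1/√0.7277 = 1.172
The oscillator's own cycle count is N = f × τ where τ is the proper time on the ship. τ = Δt/γ = 23.40/1.172 = 19.96 years = 6.300×10⁸ s.
N = 9.19×10⁹ × 6.300×10⁸ = 5.790×10¹⁸.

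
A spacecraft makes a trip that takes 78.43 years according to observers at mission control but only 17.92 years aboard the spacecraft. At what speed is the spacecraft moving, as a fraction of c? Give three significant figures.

The proper time is measured aboard the spacecraft (both events occur at the spacecraft's location); Δt is measured at mission control. γ = Δt/τ = 78.43/17.92 = 4.377.
β = √(1 − 1/γ²) = √(1 − 0.05220) = √0.9478

β = 0.974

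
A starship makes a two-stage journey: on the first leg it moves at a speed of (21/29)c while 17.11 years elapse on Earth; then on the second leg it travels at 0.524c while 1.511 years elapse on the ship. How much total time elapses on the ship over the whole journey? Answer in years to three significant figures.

Leg 1: γ = 1/√(1 − (21/29)²) = 29/20 = 1.450; τ_1 = 17.11/1.450 = 11.80 years.
Leg 2: 1.511 years is already measured on the ship.
Total: 11.80 + 1.511 years.

τ = 13.3 years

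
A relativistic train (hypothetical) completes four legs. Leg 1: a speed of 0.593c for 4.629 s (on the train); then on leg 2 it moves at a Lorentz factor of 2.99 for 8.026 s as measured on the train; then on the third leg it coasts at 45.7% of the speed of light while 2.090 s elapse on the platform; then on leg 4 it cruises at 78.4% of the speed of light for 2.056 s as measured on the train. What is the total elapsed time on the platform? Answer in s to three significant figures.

Leg 1: γ = 1/√(1 − 0.593²) = 1/√0.6484 = 1.242; Δt_1 = 1.242 × 4.629 = 5.749 s.
Leg 2: γ = 2.99; Δt_2 = 2.990 × 8.026 = 24.00 s.
Leg 3: 2.090 s is already measured on the platform.
Leg 4: β = 0.784; γ = 1/√(1 − 0.784²) = 1/√0.3853 = 1.611; Δt_4 = 1.611 × 2.056 = 3.312 s.
Total: 5.749 + 24.00 + 2.090 + 3.312 s.

Δt = 35.1 s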